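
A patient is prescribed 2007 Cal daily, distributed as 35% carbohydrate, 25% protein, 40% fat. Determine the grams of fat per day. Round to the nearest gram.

89 g/day

Fat energy = 40% × 2007 = 802.8 kcal.
At 9 kcal/g: 802.8 ÷ 9 = 89.2 g.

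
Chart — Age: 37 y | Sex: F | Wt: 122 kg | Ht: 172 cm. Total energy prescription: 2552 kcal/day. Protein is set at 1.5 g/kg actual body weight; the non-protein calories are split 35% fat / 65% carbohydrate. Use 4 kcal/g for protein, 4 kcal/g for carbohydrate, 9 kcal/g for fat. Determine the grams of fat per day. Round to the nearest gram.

71 g/day

Protein = 1.5 × 122 = 183 g → 183 × 4 = 732 kcal.
Non-protein calories = 2552 − 732 = 1820 kcal.
Fat: 35% × 1820 = 637 kcal; carbohydrate: 1183 kcal.
Fat: 637 kcal ÷ 9 kcal/g = 70.7778 g.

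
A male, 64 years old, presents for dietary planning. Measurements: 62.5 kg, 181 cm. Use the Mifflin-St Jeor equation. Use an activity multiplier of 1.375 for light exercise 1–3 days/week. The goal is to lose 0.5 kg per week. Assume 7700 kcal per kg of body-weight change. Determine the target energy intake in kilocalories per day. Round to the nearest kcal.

1432 kilocalories per day

Mifflin-St Jeor (male): BMR = 10(62.5) + 6.25(181) − 5(64) + 5 = 625 + 1131.25 − 320 + 5 = 1441.25 kcal/day.
TEE = 1441.25 × 1.375 = 1981.7188 kcal/day.
Required daily deficit = 0.5 × 7700 ÷ 7 = 550 kcal/day.
Target intake = 1981.7188 − 550 = 1431.7188 kcal/day.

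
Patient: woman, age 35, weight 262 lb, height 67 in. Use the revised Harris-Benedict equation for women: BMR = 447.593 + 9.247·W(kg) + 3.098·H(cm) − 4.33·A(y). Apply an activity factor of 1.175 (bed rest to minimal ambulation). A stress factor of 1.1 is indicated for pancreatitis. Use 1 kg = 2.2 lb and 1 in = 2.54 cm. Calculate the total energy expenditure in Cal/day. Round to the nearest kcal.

Convert to metric: weight = 262 ÷ 2.2 = 119.0909 kg; height = 67 × 2.54 = 170.18 cm.
Harris-Benedict: BMR = 447.593 + 9.247(119.0909) + 3.098(170.18) − 4.33(35) = 1924.4943 kcal/day.
TEE = BMR × activity factor = 1924.4943 × 1.175 = 2261.2808 kcal/day.
Apply stress factor: 2261.2808 × 1.1 = 2487.4089 kcal/day.

2487 Cal/day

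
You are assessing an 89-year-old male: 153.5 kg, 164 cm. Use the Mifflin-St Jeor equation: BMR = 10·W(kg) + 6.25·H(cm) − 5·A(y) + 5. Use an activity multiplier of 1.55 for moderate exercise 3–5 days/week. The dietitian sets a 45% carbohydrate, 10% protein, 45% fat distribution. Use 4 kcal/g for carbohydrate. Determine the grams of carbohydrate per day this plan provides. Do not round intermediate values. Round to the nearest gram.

Mifflin-St Jeor (male): BMR = 10(153.5) + 6.25(164) − 5(89) + 5 = 1535 + 1025 − 445 + 5 = 2120 kcal/day.
TEE = 2120 × 1.55 = 3286 kcal/day.
Carbohydrate energy = 45% × 3286 = 1478.7 kcal.
Carbohydrate = 1478.7 ÷ 4 kcal/g = 369.675 g.

370 g/day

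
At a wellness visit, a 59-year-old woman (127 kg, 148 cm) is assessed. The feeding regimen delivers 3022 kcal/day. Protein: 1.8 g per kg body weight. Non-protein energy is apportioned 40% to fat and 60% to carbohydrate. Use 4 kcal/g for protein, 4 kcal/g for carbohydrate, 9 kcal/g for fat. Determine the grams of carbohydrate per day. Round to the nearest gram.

316 g/day

Protein = 1.8 × 127 = 228.6 g → 228.6 × 4 = 914.4 kcal.
Non-protein calories = 3022 − 914.4 = 2107.6 kcal.
Fat: 40% × 2107.6 = 843.04 kcal; carbohydrate: 1264.56 kcal.
Carbohydrate: 1264.56 kcal ÷ 4 kcal/g = 316.14 g.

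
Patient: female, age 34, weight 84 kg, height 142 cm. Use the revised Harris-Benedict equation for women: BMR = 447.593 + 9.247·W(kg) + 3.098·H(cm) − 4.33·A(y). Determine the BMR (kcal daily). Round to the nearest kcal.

Harris-Benedict: BMR = 447.593 + 9.247(84) + 3.098(142) − 4.33(34) = 1517.037 kcal/day.

1517 kcal daily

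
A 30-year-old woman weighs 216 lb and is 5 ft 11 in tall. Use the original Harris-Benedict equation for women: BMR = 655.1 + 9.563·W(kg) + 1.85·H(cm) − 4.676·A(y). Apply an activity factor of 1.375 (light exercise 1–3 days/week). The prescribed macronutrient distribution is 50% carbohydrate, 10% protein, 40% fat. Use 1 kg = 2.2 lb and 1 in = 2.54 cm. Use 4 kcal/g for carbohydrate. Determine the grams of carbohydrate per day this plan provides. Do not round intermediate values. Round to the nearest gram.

307 g/day

Convert to metric: weight = 216 ÷ 2.2 = 98.1818 kg; height = (5×12 + 11) × 2.54 = 71 × 2.54 = 180.34 cm.
Harris-Benedict: BMR = 655.1 + 9.563(98.1818) + 1.85(180.34) − 4.676(30) = 1787.3617 kcal/day.
TEE = 1787.3617 × 1.375 = 2457.6224 kcal/day.
Carbohydrate energy = 50% × 2457.6224 = 1228.8112 kcal.
Carbohydrate = 1228.8112 ÷ 4 kcal/g = 307.2028 g.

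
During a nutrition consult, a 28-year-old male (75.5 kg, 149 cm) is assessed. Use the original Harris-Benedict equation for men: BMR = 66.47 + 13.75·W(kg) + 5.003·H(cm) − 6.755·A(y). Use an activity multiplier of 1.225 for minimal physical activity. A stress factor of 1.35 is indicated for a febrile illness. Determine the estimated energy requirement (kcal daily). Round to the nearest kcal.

2747 kcal daily

Harris-Benedict: BMR = 66.47 + 13.75(75.5) + 5.003(149) − 6.755(28) = 1660.902 kcal/day.
TEE = BMR × activity factor = 1660.902 × 1.225 = 2034.605 kcal/day.
Apply stress factor: 2034.605 × 1.35 = 2746.7167 kcal/day.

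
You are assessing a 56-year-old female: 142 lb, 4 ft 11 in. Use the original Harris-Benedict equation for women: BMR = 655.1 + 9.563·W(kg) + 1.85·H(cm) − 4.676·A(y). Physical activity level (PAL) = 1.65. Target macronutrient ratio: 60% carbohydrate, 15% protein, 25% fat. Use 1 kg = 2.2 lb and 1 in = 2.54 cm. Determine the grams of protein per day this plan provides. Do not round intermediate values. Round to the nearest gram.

Convert to metric: weight = 142 ÷ 2.2 = 64.5455 kg; height = (4×12 + 11) × 2.54 = 59 × 2.54 = 149.86 cm.
Harris-Benedict: BMR = 655.1 + 9.563(64.5455) + 1.85(149.86) − 4.676(56) = 1287.7332 kcal/day.
TEE = 1287.7332 × 1.65 = 2124.7598 kcal/day.
Protein energy = 15% × 2124.7598 = 318.714 kcal.
Protein = 318.714 ÷ 4 kcal/g = 79.6785 g.

80 g/day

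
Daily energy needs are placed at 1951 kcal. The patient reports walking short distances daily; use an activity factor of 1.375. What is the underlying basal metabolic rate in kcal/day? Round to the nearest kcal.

1419 kcal/day

BMR = TEE ÷ activity factor = 1951 ÷ 1.375 = 1418.9091 kcal/day.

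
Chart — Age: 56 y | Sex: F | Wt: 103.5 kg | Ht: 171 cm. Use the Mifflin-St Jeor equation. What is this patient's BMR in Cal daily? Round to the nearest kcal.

Mifflin-St Jeor (female): BMR = 10(103.5) + 6.25(171) − 5(56) − 161 = 1035 + 1068.75 − 280 − 161 = 1662.75 kcal/day.

1663 Cal daily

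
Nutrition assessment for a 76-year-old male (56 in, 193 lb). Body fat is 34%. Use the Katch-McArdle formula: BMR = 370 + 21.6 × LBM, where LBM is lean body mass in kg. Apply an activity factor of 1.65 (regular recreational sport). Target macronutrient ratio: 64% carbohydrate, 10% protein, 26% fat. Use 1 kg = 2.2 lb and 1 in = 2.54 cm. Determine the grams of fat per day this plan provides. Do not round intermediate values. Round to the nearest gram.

77 g/day

Convert to metric: weight = 193 ÷ 2.2 = 87.7273 kg; height = 56 × 2.54 = 142.24 cm.
LBM = 87.7273 × (1 − 0.34) = 57.9 kg. Katch-McArdle: BMR = 370 + 21.6 × 57.9 = 1620.64 kcal/day.
TEE = 1620.64 × 1.65 = 2674.056 kcal/day.
Fat energy = 26% × 2674.056 = 695.2546 kcal.
Fat = 695.2546 ÷ 9 kcal/g = 77.2505 g.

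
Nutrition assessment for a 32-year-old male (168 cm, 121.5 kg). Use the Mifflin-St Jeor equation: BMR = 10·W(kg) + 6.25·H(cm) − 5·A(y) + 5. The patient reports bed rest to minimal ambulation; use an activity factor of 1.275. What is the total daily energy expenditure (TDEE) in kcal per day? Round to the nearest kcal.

Mifflin-St Jeor (male): BMR = 10(121.5) + 6.25(168) − 5(32) + 5 = 1215 + 1050 − 160 + 5 = 2110 kcal/day.
TEE = BMR × activity factor = 2110 × 1.275 = 2690.25 kcal/day.

2690 kcal per day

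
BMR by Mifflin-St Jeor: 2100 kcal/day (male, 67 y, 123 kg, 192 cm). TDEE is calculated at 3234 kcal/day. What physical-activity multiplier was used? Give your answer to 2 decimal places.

Activity factor = TEE ÷ BMR = 3234 ÷ 2100 = 1.54.

1.54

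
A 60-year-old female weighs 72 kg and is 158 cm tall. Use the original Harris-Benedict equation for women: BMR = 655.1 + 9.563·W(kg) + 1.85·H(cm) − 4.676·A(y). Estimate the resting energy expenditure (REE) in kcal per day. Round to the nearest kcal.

Harris-Benedict: BMR = 655.1 + 9.563(72) + 1.85(158) − 4.676(60) = 1355.376 kcal/day.

1355 kcal per day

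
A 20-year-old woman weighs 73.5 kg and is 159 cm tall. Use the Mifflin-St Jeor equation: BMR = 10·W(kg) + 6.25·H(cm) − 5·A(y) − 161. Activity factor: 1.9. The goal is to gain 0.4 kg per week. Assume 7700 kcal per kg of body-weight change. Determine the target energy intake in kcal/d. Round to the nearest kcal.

3229 kcal/d

Mifflin-St Jeor (female): BMR = 10(73.5) + 6.25(159) − 5(20) − 161 = 735 + 993.75 − 100 − 161 = 1467.75 kcal/day.
TEE = 1467.75 × 1.9 = 2788.725 kcal/day.
Required daily surplus = 0.4 × 7700 ÷ 7 = 440 kcal/day.
Target intake = 2788.725 + 440 = 3228.725 kcal/day.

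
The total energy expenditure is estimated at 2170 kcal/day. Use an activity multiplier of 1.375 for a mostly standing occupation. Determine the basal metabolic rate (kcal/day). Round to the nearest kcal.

1578 kcal/day

BMR = TEE ÷ activity factor = 2170 ÷ 1.375 = 1578.1818 kcal/day.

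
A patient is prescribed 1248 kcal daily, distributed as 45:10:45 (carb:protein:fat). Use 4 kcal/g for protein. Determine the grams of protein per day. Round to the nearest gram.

Protein energy = 10% × 1248 = 124.8 kcal.
At 4 kcal/g: 124.8 ÷ 4 = 31.2 g.

31 g/day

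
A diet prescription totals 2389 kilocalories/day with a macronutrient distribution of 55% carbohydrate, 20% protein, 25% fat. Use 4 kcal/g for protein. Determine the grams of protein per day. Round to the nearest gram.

Protein energy = 20% × 2389 = 477.8 kcal.
At 4 kcal/g: 477.8 ÷ 4 = 119.45 g.

119 g/day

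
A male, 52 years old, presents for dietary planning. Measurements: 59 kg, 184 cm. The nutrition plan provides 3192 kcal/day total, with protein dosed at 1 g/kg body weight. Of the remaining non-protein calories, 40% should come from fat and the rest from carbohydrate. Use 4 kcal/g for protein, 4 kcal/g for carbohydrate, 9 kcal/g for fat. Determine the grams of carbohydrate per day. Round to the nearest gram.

Protein = 1 × 59 = 59 g → 59 × 4 = 236 kcal.
Non-protein calories = 3192 − 236 = 2956 kcal.
Fat: 40% × 2956 = 1182.4 kcal; carbohydrate: 1773.6 kcal.
Carbohydrate: 1773.6 kcal ÷ 4 kcal/g = 443.4 g.

443 g/day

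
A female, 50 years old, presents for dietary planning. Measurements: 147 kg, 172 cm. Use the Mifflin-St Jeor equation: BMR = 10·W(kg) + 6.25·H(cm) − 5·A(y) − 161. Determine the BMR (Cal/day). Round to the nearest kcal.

Mifflin-St Jeor (female): BMR = 10(147) + 6.25(172) − 5(50) − 161 = 1470 + 1075 − 250 − 161 = 2134 kcal/day.

2134 Cal/day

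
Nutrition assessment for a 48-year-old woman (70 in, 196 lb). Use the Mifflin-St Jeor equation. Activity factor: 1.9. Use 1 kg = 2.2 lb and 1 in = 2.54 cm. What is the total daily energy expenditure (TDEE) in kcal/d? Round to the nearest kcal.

Convert to metric: weight = 196 ÷ 2.2 = 89.0909 kg; height = 70 × 2.54 = 177.8 cm.
Mifflin-St Jeor (female): BMR = 10(89.0909) + 6.25(177.8) − 5(48) − 161 = 890.9091 + 1111.25 − 240 − 161 = 1601.1591 kcal/day.
TEE = BMR × activity factor = 1601.1591 × 1.9 = 3042.2023 kcal/day.

3042 kcal/d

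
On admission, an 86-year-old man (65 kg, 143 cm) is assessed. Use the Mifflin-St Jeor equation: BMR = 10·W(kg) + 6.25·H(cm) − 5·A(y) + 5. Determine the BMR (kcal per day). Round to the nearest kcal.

1119 kcal per day

Mifflin-St Jeor (male): BMR = 10(65) + 6.25(143) − 5(86) + 5 = 650 + 893.75 − 430 + 5 = 1118.75 kcal/day.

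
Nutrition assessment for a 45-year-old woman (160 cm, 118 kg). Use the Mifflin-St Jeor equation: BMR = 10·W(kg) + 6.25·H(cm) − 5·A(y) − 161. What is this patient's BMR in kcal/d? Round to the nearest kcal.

Mifflin-St Jeor (female): BMR = 10(118) + 6.25(160) − 5(45) − 161 = 1180 + 1000 − 225 − 161 = 1794 kcal/day.

1794 kcal/d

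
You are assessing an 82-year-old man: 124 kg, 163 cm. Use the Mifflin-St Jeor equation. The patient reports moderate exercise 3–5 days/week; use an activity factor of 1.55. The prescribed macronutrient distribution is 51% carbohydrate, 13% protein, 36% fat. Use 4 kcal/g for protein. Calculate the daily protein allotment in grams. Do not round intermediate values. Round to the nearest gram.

Mifflin-St Jeor (male): BMR = 10(124) + 6.25(163) − 5(82) + 5 = 1240 + 1018.75 − 410 + 5 = 1853.75 kcal/day.
TEE = 1853.75 × 1.55 = 2873.3125 kcal/day.
Protein energy = 13% × 2873.3125 = 373.5306 kcal.
Protein = 373.5306 ÷ 4 kcal/g = 93.3827 g.

93 g/day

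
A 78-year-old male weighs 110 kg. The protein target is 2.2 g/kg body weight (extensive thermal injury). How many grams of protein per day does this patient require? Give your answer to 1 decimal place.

Protein = 2.2 g/kg × 110 kg = 242 g/day.

242.0 g/day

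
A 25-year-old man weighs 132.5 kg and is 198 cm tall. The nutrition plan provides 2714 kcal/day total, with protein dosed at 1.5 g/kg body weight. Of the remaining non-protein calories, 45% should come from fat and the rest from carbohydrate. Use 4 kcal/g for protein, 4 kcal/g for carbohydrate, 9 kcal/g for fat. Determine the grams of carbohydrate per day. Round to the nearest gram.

264 g/day

Protein = 1.5 × 132.5 = 198.75 g → 198.75 × 4 = 795 kcal.
Non-protein calories = 2714 − 795 = 1919 kcal.
Fat: 45% × 1919 = 863.55 kcal; carbohydrate: 1055.45 kcal.
Carbohydrate: 1055.45 kcal ÷ 4 kcal/g = 263.8625 g.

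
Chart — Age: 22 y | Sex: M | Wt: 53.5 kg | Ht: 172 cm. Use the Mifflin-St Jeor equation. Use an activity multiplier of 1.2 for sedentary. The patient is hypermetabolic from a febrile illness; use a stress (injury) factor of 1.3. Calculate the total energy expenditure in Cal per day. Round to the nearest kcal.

2348 Cal per day

Mifflin-St Jeor (male): BMR = 10(53.5) + 6.25(172) − 5(22) + 5 = 535 + 1075 − 110 + 5 = 1505 kcal/day.
TEE = BMR × activity factor = 1505 × 1.2 = 1806 kcal/day.
Apply stress factor: 1806 × 1.3 = 2347.8 kcal/day.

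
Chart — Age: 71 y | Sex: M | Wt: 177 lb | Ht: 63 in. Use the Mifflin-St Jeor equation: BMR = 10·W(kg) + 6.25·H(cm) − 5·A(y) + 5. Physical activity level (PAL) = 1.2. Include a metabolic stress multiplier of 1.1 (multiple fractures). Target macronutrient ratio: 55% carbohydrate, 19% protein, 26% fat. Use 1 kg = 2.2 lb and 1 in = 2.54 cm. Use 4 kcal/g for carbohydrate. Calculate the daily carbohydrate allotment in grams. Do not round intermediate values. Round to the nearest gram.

264 g/day

Convert to metric: weight = 177 ÷ 2.2 = 80.4545 kg; height = 63 × 2.54 = 160.02 cm.
Mifflin-St Jeor (male): BMR = 10(80.4545) + 6.25(160.02) − 5(71) + 5 = 804.5455 + 1000.125 − 355 + 5 = 1454.6705 kcal/day.
TEE = 1454.6705 × 1.2 = 1745.6045 kcal/day.
With stress factor 1.1: 1745.6045 × 1.1 = 1920.165 kcal/day.
Carbohydrate energy = 55% × 1920.165 = 1056.0908 kcal.
Carbohydrate = 1056.0908 ÷ 4 kcal/g = 264.0227 g.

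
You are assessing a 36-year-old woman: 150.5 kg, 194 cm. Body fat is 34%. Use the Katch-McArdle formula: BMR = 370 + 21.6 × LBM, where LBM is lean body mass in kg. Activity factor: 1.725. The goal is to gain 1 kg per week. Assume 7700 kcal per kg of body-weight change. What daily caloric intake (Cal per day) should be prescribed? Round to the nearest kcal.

LBM = 150.5 × (1 − 0.34) = 99.33 kg. Katch-McArdle: BMR = 370 + 21.6 × 99.33 = 2515.528 kcal/day.
TEE = 2515.528 × 1.725 = 4339.2858 kcal/day.
Required daily surplus = 1 × 7700 ÷ 7 = 1100 kcal/day.
Target intake = 4339.2858 + 1100 = 5439.2858 kcal/day.

5439 Cal per day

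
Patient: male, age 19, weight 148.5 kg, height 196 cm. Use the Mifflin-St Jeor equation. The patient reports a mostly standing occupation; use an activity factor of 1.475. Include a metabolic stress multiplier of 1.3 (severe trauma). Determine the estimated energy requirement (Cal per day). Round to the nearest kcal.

5024 Cal per day

Mifflin-St Jeor (male): BMR = 10(148.5) + 6.25(196) − 5(19) + 5 = 1485 + 1225 − 95 + 5 = 2620 kcal/day.
TEE = BMR × activity factor = 2620 × 1.475 = 3864.5 kcal/day.
Apply stress factor: 3864.5 × 1.3 = 5023.85 kcal/day.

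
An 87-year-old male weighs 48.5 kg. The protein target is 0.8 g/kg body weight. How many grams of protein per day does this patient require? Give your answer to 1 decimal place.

Protein = 0.8 g/kg × 48.5 kg = 38.8 g/day.

38.8 g/day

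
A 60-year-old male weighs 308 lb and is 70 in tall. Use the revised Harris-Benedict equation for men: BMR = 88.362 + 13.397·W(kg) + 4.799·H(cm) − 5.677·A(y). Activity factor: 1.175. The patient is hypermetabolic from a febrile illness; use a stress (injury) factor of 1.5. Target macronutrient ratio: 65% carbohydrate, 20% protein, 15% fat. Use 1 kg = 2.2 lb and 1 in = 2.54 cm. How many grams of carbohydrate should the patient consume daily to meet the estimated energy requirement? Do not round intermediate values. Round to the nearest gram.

709 g/day

Convert to metric: weight = 308 ÷ 2.2 = 140 kg; height = 70 × 2.54 = 177.8 cm.
Harris-Benedict: BMR = 88.362 + 13.397(140) + 4.799(177.8) − 5.677(60) = 2476.5842 kcal/day.
TEE = 2476.5842 × 1.175 = 2909.9864 kcal/day.
With stress factor 1.5: 2909.9864 × 1.5 = 4364.9797 kcal/day.
Carbohydrate energy = 65% × 4364.9797 = 2837.2368 kcal.
Carbohydrate = 2837.2368 ÷ 4 kcal/g = 709.3092 g.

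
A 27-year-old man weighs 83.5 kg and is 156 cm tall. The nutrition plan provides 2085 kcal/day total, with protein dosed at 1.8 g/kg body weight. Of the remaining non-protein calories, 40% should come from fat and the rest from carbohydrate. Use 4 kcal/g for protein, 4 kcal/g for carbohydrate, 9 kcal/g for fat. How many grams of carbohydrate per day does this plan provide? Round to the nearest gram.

223 g/day

Protein = 1.8 × 83.5 = 150.3 g → 150.3 × 4 = 601.2 kcal.
Non-protein calories = 2085 − 601.2 = 1483.8 kcal.
Fat: 40% × 1483.8 = 593.52 kcal; carbohydrate: 890.28 kcal.
Carbohydrate: 890.28 kcal ÷ 4 kcal/g = 222.57 g.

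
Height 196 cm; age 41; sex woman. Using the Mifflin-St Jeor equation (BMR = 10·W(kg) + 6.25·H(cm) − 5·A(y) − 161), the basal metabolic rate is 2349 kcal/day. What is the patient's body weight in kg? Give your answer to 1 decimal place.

149.0 kg

2349 = 10·W + 6.25(196) − 5(41) − 161
10·W = 2349 − 859 = 1490, so W = 149 kg.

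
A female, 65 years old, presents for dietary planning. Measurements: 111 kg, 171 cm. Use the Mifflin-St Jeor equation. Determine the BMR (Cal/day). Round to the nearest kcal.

Mifflin-St Jeor (female): BMR = 10(111) + 6.25(171) − 5(65) − 161 = 1110 + 1068.75 − 325 − 161 = 1692.75 kcal/day.

1693 Cal/day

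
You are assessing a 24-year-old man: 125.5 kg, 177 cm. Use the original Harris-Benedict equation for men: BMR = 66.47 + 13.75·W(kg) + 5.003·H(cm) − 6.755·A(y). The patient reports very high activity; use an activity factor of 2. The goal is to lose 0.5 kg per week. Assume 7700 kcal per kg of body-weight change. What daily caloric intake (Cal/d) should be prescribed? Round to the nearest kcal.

Harris-Benedict: BMR = 66.47 + 13.75(125.5) + 5.003(177) − 6.755(24) = 2515.506 kcal/day.
TEE = 2515.506 × 2 = 5031.012 kcal/day.
Required daily deficit = 0.5 × 7700 ÷ 7 = 550 kcal/day.
Target intake = 5031.012 − 550 = 4481.012 kcal/day.

4481 Cal/d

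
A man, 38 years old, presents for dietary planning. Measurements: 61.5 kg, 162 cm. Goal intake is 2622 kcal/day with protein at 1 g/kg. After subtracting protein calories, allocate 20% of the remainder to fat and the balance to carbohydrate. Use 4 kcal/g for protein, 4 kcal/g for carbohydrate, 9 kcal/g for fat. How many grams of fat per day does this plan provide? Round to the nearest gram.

Protein = 1 × 61.5 = 61.5 g → 61.5 × 4 = 246 kcal.
Non-protein calories = 2622 − 246 = 2376 kcal.
Fat: 20% × 2376 = 475.2 kcal; carbohydrate: 1900.8 kcal.
Fat: 475.2 kcal ÷ 9 kcal/g = 52.8 g.

53 g/day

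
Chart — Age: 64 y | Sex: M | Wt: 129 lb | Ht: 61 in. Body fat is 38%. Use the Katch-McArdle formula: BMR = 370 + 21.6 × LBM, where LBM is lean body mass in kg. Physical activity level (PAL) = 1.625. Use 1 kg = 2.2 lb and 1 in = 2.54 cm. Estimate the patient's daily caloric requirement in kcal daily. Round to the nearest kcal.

1877 kcal daily

Convert to metric: weight = 129 ÷ 2.2 = 58.6364 kg; height = 61 × 2.54 = 154.94 cm.
LBM = 58.6364 × (1 − 0.38) = 36.3545 kg. Katch-McArdle: BMR = 370 + 21.6 × 36.3545 = 1155.2582 kcal/day.
TEE = BMR × activity factor = 1155.2582 × 1.625 = 1877.2945 kcal/day.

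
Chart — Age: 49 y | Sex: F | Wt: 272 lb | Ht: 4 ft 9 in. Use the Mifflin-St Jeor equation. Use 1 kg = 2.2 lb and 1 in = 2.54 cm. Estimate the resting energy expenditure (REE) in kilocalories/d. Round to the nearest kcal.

Convert to metric: weight = 272 ÷ 2.2 = 123.6364 kg; height = (4×12 + 9) × 2.54 = 57 × 2.54 = 144.78 cm.
Mifflin-St Jeor (female): BMR = 10(123.6364) + 6.25(144.78) − 5(49) − 161 = 1236.3636 + 904.875 − 245 − 161 = 1735.2386 kcal/day.

1735 kilocalories/d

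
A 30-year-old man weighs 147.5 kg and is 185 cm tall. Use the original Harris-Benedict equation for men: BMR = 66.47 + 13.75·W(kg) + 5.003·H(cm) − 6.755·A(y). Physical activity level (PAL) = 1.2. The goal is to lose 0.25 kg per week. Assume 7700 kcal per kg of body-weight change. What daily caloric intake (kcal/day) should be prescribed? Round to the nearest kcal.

3106 kcal/day

Harris-Benedict: BMR = 66.47 + 13.75(147.5) + 5.003(185) − 6.755(30) = 2817.5 kcal/day.
TEE = 2817.5 × 1.2 = 3381 kcal/day.
Required daily deficit = 0.25 × 7700 ÷ 7 = 275 kcal/day.
Target intake = 3381 − 275 = 3106 kcal/day.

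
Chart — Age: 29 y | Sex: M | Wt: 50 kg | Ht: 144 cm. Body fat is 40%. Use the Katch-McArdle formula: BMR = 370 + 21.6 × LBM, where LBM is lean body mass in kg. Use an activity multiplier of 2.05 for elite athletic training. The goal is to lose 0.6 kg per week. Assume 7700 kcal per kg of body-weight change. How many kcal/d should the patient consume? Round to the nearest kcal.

1427 kcal/d

LBM = 50 × (1 − 0.4) = 30 kg. Katch-McArdle: BMR = 370 + 21.6 × 30 = 1018 kcal/day.
TEE = 1018 × 2.05 = 2086.9 kcal/day.
Required daily deficit = 0.6 × 7700 ÷ 7 = 660 kcal/day.
Target intake = 2086.9 − 660 = 1426.9 kcal/day.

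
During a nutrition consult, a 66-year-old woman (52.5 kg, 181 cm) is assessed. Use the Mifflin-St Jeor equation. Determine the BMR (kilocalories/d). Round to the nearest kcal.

Mifflin-St Jeor (female): BMR = 10(52.5) + 6.25(181) − 5(66) − 161 = 525 + 1131.25 − 330 − 161 = 1165.25 kcal/day.

1165 kilocalories/d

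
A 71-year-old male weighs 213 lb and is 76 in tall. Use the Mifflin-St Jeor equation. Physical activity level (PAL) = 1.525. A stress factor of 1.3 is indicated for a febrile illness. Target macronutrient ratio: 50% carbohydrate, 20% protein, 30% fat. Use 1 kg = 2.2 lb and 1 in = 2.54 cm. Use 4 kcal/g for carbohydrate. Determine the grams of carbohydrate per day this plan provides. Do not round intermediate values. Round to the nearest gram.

452 g/day

Convert to metric: weight = 213 ÷ 2.2 = 96.8182 kg; height = 76 × 2.54 = 193.04 cm.
Mifflin-St Jeor (male): BMR = 10(96.8182) + 6.25(193.04) − 5(71) + 5 = 968.1818 + 1206.5 − 355 + 5 = 1824.6818 kcal/day.
TEE = 1824.6818 × 1.525 = 2782.6398 kcal/day.
With stress factor 1.3: 2782.6398 × 1.3 = 3617.4317 kcal/day.
Carbohydrate energy = 50% × 3617.4317 = 1808.7159 kcal.
Carbohydrate = 1808.7159 ÷ 4 kcal/g = 452.179 g.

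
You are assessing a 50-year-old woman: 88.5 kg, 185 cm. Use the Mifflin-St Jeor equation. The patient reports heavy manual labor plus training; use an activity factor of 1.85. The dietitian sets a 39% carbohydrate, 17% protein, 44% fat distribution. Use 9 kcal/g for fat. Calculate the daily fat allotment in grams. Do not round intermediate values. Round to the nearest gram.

147 g/day

Mifflin-St Jeor (female): BMR = 10(88.5) + 6.25(185) − 5(50) − 161 = 885 + 1156.25 − 250 − 161 = 1630.25 kcal/day.
TEE = 1630.25 × 1.85 = 3015.9625 kcal/day.
Fat energy = 44% × 3015.9625 = 1327.0235 kcal.
Fat = 1327.0235 ÷ 9 kcal/g = 147.4471 g.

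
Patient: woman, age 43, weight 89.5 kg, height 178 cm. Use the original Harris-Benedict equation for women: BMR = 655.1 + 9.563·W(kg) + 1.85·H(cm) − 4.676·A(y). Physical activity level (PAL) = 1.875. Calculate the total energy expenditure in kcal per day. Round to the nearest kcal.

3074 kcal per day

Harris-Benedict: BMR = 655.1 + 9.563(89.5) + 1.85(178) − 4.676(43) = 1639.2205 kcal/day.
TEE = BMR × activity factor = 1639.2205 × 1.875 = 3073.5384 kcal/day.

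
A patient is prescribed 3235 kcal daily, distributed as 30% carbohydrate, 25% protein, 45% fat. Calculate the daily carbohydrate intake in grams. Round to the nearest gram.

243 g/day

Carbohydrate energy = 30% × 3235 = 970.5 kcal.
At 4 kcal/g: 970.5 ÷ 4 = 242.625 g.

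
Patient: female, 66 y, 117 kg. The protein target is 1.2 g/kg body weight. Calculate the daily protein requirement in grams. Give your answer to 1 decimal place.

Protein = 1.2 g/kg × 117 kg = 140.4 g/day.

140.4 g/day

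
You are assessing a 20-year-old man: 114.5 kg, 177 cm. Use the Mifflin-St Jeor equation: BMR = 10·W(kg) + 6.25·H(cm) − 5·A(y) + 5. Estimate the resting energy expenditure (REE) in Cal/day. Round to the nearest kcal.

2156 Cal/day

Mifflin-St Jeor (male): BMR = 10(114.5) + 6.25(177) − 5(20) + 5 = 1145 + 1106.25 − 100 + 5 = 2156.25 kcal/day.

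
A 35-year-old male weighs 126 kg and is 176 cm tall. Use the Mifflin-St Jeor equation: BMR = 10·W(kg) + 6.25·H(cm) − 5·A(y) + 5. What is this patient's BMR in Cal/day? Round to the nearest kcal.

Mifflin-St Jeor (male): BMR = 10(126) + 6.25(176) − 5(35) + 5 = 1260 + 1100 − 175 + 5 = 2190 kcal/day.

2190 Cal/day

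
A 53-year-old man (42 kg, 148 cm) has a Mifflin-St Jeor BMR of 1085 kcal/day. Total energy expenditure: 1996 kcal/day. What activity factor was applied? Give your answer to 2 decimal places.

Activity factor = TEE ÷ BMR = 1996 ÷ 1085 = 1.84.

1.84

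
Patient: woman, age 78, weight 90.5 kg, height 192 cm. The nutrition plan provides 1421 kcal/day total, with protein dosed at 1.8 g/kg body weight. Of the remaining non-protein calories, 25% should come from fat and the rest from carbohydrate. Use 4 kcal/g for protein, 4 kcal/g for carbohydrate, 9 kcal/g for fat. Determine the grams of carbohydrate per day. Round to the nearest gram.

144 g/day

Protein = 1.8 × 90.5 = 162.9 g → 162.9 × 4 = 651.6 kcal.
Non-protein calories = 1421 − 651.6 = 769.4 kcal.
Fat: 25% × 769.4 = 192.35 kcal; carbohydrate: 577.05 kcal.
Carbohydrate: 577.05 kcal ÷ 4 kcal/g = 144.2625 g.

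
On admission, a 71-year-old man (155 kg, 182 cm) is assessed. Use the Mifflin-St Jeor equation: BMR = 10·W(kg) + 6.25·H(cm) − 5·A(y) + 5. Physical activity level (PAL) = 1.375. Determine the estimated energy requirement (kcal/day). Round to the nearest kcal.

Mifflin-St Jeor (male): BMR = 10(155) + 6.25(182) − 5(71) + 5 = 1550 + 1137.5 − 355 + 5 = 2337.5 kcal/day.
TEE = BMR × activity factor = 2337.5 × 1.375 = 3214.0625 kcal/day.

3214 kcal/day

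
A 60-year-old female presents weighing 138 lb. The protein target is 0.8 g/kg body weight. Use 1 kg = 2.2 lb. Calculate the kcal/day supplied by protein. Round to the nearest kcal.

Weight in kg = 138 ÷ 2.2 = 62.7273 kg.
Protein = 0.8 g/kg × 62.7273 kg = 50.1818 g/day.
Protein energy = 50.1818 g × 4 kcal/g = 200.7273 kcal/day.

201 kcal/day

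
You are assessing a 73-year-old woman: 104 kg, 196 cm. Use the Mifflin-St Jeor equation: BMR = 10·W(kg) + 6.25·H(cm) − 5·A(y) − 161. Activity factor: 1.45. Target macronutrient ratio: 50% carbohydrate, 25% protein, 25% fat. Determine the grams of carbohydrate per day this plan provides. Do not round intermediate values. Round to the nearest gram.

Mifflin-St Jeor (female): BMR = 10(104) + 6.25(196) − 5(73) − 161 = 1040 + 1225 − 365 − 161 = 1739 kcal/day.
TEE = 1739 × 1.45 = 2521.55 kcal/day.
Carbohydrate energy = 50% × 2521.55 = 1260.775 kcal.
Carbohydrate = 1260.775 ÷ 4 kcal/g = 315.1938 g.

315 g/day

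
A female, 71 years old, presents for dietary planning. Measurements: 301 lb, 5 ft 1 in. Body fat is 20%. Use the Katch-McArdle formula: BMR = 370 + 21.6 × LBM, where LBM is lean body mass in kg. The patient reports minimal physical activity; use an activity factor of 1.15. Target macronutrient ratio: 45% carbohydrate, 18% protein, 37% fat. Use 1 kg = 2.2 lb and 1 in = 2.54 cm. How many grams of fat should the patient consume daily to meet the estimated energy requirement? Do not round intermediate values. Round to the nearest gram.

Convert to metric: weight = 301 ÷ 2.2 = 136.8182 kg; height = (5×12 + 1) × 2.54 = 61 × 2.54 = 154.94 cm.
LBM = 136.8182 × (1 − 0.2) = 109.4545 kg. Katch-McArdle: BMR = 370 + 21.6 × 109.4545 = 2734.2182 kcal/day.
TEE = 2734.2182 × 1.15 = 3144.3509 kcal/day.
Fat energy = 37% × 3144.3509 = 1163.4098 kcal.
Fat = 1163.4098 ÷ 9 kcal/g = 129.2678 g.

129 g/day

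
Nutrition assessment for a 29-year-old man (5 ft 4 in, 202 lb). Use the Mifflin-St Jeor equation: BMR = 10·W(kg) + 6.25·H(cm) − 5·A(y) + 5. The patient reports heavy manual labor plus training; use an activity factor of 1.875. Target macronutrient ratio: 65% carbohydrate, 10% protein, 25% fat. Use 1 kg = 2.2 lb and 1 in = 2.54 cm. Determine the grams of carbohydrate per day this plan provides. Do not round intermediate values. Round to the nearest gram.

Convert to metric: weight = 202 ÷ 2.2 = 91.8182 kg; height = (5×12 + 4) × 2.54 = 64 × 2.54 = 162.56 cm.
Mifflin-St Jeor (male): BMR = 10(91.8182) + 6.25(162.56) − 5(29) + 5 = 918.1818 + 1016 − 145 + 5 = 1794.1818 kcal/day.
TEE = 1794.1818 × 1.875 = 3364.0909 kcal/day.
Carbohydrate energy = 65% × 3364.0909 = 2186.6591 kcal.
Carbohydrate = 2186.6591 ÷ 4 kcal/g = 546.6648 g.

547 g/day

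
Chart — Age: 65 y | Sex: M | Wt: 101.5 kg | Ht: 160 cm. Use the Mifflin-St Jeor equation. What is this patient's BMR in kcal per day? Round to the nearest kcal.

Mifflin-St Jeor (male): BMR = 10(101.5) + 6.25(160) − 5(65) + 5 = 1015 + 1000 − 325 + 5 = 1695 kcal/day.

1695 kcal per day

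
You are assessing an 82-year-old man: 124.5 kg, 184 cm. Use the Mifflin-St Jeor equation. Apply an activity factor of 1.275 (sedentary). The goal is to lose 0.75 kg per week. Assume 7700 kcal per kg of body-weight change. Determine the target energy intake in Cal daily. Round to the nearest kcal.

Mifflin-St Jeor (male): BMR = 10(124.5) + 6.25(184) − 5(82) + 5 = 1245 + 1150 − 410 + 5 = 1990 kcal/day.
TEE = 1990 × 1.275 = 2537.25 kcal/day.
Required daily deficit = 0.75 × 7700 ÷ 7 = 825 kcal/day.
Target intake = 2537.25 − 825 = 1712.25 kcal/day.

1712 Cal daily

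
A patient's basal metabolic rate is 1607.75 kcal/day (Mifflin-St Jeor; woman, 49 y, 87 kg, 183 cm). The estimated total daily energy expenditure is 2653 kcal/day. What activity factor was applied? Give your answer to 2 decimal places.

Activity factor = TEE ÷ BMR = 2653 ÷ 1607.75 = 1.65.

1.65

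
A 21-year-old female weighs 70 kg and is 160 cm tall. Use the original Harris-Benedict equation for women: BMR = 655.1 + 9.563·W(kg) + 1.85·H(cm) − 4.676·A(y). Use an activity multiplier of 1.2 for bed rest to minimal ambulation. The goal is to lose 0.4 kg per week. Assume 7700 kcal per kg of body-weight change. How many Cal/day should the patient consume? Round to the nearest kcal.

1387 Cal/day

Harris-Benedict: BMR = 655.1 + 9.563(70) + 1.85(160) − 4.676(21) = 1522.314 kcal/day.
TEE = 1522.314 × 1.2 = 1826.7768 kcal/day.
Required daily deficit = 0.4 × 7700 ÷ 7 = 440 kcal/day.
Target intake = 1826.7768 − 440 = 1386.7768 kcal/day.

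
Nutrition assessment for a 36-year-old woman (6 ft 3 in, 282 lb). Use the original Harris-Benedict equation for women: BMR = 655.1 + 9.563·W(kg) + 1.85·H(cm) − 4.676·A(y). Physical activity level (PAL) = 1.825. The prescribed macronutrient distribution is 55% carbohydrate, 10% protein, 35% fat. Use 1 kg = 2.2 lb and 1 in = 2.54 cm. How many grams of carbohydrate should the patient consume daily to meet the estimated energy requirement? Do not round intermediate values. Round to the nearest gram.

Convert to metric: weight = 282 ÷ 2.2 = 128.1818 kg; height = (6×12 + 3) × 2.54 = 75 × 2.54 = 190.5 cm.
Harris-Benedict: BMR = 655.1 + 9.563(128.1818) + 1.85(190.5) − 4.676(36) = 2064.9917 kcal/day.
TEE = 2064.9917 × 1.825 = 3768.6099 kcal/day.
Carbohydrate energy = 55% × 3768.6099 = 2072.7354 kcal.
Carbohydrate = 2072.7354 ÷ 4 kcal/g = 518.1839 g.

518 g/day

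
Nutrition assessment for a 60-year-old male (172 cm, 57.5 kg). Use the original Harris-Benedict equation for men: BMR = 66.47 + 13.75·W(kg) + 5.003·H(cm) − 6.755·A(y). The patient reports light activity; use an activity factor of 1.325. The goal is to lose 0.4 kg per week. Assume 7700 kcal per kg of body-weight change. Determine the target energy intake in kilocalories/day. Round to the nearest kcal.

Harris-Benedict: BMR = 66.47 + 13.75(57.5) + 5.003(172) − 6.755(60) = 1312.311 kcal/day.
TEE = 1312.311 × 1.325 = 1738.8121 kcal/day.
Required daily deficit = 0.4 × 7700 ÷ 7 = 440 kcal/day.
Target intake = 1738.8121 − 440 = 1298.8121 kcal/day.

1299 kilocalories/day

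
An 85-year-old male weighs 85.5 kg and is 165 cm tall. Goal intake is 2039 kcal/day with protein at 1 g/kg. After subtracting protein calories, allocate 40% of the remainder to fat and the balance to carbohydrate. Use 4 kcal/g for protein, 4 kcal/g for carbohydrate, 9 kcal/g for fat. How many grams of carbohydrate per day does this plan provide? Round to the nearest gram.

255 g/day

Protein = 1 × 85.5 = 85.5 g → 85.5 × 4 = 342 kcal.
Non-protein calories = 2039 − 342 = 1697 kcal.
Fat: 40% × 1697 = 678.8 kcal; carbohydrate: 1018.2 kcal.
Carbohydrate: 1018.2 kcal ÷ 4 kcal/g = 254.55 g.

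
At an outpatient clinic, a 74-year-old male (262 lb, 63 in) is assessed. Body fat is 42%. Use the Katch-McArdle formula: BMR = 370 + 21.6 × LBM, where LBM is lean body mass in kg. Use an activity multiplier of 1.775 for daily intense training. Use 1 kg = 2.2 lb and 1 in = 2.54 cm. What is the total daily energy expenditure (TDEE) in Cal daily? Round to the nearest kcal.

3305 Cal daily

Convert to metric: weight = 262 ÷ 2.2 = 119.0909 kg; height = 63 × 2.54 = 160.02 cm.
LBM = 119.0909 × (1 − 0.42) = 69.0727 kg. Katch-McArdle: BMR = 370 + 21.6 × 69.0727 = 1861.9709 kcal/day.
TEE = BMR × activity factor = 1861.9709 × 1.775 = 3304.9984 kcal/day.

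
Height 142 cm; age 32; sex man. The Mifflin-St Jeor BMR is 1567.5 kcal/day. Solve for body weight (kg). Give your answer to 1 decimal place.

83.5 kg

1567.5 = 10·W + 6.25(142) − 5(32) + 5
10·W = 1567.5 − 732.5 = 835, so W = 83.5 kg.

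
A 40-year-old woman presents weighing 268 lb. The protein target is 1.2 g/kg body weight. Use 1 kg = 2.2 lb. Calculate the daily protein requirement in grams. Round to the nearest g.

Weight in kg = 268 ÷ 2.2 = 121.8182 kg.
Protein = 1.2 g/kg × 121.8182 kg = 146.1818 g/day.

146 g/day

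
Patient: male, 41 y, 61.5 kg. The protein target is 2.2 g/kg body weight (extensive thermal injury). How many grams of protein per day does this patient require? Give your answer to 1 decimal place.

Protein = 2.2 g/kg × 61.5 kg = 135.3 g/day.

135.3 g/day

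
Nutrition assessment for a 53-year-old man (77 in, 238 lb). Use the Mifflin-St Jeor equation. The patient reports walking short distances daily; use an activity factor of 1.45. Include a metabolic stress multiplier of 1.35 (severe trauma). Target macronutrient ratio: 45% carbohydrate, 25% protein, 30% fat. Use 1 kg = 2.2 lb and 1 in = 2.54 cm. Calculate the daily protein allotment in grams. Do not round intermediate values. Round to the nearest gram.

250 g/day

Convert to metric: weight = 238 ÷ 2.2 = 108.1818 kg; height = 77 × 2.54 = 195.58 cm.
Mifflin-St Jeor (male): BMR = 10(108.1818) + 6.25(195.58) − 5(53) + 5 = 1081.8182 + 1222.375 − 265 + 5 = 2044.1932 kcal/day.
TEE = 2044.1932 × 1.45 = 2964.0801 kcal/day.
With stress factor 1.35: 2964.0801 × 1.35 = 4001.5082 kcal/day.
Protein energy = 25% × 4001.5082 = 1000.377 kcal.
Protein = 1000.377 ÷ 4 kcal/g = 250.0943 g.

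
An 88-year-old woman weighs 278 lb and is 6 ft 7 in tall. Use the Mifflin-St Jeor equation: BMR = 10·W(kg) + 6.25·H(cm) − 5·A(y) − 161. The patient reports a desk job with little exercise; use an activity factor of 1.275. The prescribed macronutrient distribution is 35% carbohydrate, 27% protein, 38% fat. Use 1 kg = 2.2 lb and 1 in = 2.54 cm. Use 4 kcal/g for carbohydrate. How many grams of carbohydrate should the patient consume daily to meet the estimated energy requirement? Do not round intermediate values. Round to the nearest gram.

Convert to metric: weight = 278 ÷ 2.2 = 126.3636 kg; height = (6×12 + 7) × 2.54 = 79 × 2.54 = 200.66 cm.
Mifflin-St Jeor (female): BMR = 10(126.3636) + 6.25(200.66) − 5(88) − 161 = 1263.6364 + 1254.125 − 440 − 161 = 1916.7614 kcal/day.
TEE = 1916.7614 × 1.275 = 2443.8707 kcal/day.
Carbohydrate energy = 35% × 2443.8707 = 855.3548 kcal.
Carbohydrate = 855.3548 ÷ 4 kcal/g = 213.8387 g.

214 g/day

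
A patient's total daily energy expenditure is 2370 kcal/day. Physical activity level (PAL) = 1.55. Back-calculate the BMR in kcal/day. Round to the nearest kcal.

BMR = TEE ÷ activity factor = 2370 ÷ 1.55 = 1529.0323 kcal/day.

1529 kcal/day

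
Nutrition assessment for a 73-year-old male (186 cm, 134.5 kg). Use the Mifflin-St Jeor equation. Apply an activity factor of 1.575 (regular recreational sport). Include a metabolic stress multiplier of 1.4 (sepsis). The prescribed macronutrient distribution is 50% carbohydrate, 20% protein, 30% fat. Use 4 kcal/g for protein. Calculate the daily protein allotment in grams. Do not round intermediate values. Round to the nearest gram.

237 g/day

Mifflin-St Jeor (male): BMR = 10(134.5) + 6.25(186) − 5(73) + 5 = 1345 + 1162.5 − 365 + 5 = 2147.5 kcal/day.
TEE = 2147.5 × 1.575 = 3382.3125 kcal/day.
With stress factor 1.4: 3382.3125 × 1.4 = 4735.2375 kcal/day.
Protein energy = 20% × 4735.2375 = 947.0475 kcal.
Protein = 947.0475 ÷ 4 kcal/g = 236.7619 g.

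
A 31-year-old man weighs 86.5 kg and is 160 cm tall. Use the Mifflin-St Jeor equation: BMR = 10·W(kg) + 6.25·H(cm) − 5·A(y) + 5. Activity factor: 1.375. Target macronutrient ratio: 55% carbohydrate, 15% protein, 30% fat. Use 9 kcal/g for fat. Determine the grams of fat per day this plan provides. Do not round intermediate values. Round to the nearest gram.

79 g/day

Mifflin-St Jeor (male): BMR = 10(86.5) + 6.25(160) − 5(31) + 5 = 865 + 1000 − 155 + 5 = 1715 kcal/day.
TEE = 1715 × 1.375 = 2358.125 kcal/day.
Fat energy = 30% × 2358.125 = 707.4375 kcal.
Fat = 707.4375 ÷ 9 kcal/g = 78.6042 g.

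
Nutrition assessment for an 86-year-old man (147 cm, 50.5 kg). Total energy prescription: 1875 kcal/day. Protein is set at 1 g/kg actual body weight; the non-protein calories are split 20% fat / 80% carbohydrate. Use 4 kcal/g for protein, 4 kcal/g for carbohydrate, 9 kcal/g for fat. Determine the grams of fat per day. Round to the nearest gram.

37 g/day

Protein = 1 × 50.5 = 50.5 g → 50.5 × 4 = 202 kcal.
Non-protein calories = 1875 − 202 = 1673 kcal.
Fat: 20% × 1673 = 334.6 kcal; carbohydrate: 1338.4 kcal.
Fat: 334.6 kcal ÷ 9 kcal/g = 37.1778 g.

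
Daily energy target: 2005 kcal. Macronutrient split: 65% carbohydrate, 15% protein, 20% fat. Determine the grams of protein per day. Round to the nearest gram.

75 g/day

Protein energy = 15% × 2005 = 300.75 kcal.
At 4 kcal/g: 300.75 ÷ 4 = 75.1875 g.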